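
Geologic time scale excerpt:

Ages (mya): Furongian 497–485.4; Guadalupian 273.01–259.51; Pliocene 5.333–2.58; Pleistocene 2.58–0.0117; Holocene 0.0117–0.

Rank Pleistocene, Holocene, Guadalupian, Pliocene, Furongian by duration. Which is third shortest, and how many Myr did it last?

Start − end for each: Pleistocene 2.58 − 0.0117 = 2.5683; Holocene 0.0117 − 0 = 0.0117; Guadalupian 273.01 − 259.51 = 13.5; Pliocene 5.333 − 2.58 = 2.753; Furongian 497 − 485.4 = 11.6.
Ranking these from shortest: Holocene < Pleistocene < Pliocene < Furongian < Guadalupian.
Position 3 in that ranking is Pliocene, which lasted 2.753 Myr.

Pliocene, 2.753 million years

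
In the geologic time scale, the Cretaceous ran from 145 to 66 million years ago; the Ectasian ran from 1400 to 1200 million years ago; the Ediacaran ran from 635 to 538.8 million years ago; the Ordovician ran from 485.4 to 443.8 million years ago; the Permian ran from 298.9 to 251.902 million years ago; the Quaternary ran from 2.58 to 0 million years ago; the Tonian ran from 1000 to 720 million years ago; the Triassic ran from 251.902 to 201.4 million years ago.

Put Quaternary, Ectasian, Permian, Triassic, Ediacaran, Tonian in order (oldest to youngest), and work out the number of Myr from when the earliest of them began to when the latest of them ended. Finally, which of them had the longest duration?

Start ages (Ma): Ectasian 1400, Tonian 1000, Ediacaran 635, Permian 298.9, Triassic 251.902, Quaternary 2.58.
Ordered oldest to youngest: Ectasian, Tonian, Ediacaran, Permian, Triassic, Quaternary.
Span = 1400 − 0 = 1400 Myr.
Durations: Triassic 50.502, Permian 46.998, Tonian 280, Quaternary 2.58, Ectasian 200, Ediacaran 96.2 → longest is Tonian (280 Myr).

Ectasian, Tonian, Ediacaran, Permian, Triassic, Quaternary; total span 1400 Myr; longest is Tonian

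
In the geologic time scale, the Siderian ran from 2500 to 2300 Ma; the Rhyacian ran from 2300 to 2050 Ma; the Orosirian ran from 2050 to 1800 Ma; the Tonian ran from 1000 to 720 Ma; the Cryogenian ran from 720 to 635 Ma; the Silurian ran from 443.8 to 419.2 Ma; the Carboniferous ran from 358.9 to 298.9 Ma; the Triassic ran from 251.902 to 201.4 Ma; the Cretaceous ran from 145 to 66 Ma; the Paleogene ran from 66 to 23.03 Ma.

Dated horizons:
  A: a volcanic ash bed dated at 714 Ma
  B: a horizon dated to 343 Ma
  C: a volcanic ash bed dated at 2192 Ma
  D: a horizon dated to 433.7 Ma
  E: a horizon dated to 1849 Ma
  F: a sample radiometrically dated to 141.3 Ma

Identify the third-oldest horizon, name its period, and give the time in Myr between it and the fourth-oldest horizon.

A, in the Cryogenian; 280.3 million years to D

Sorted oldest-first by Ma: C (2192), E (1849), A (714), D (433.7), B (343), F (141.3).
The third oldest is A at 714 Ma, which lies in 720–635 Ma: the Cryogenian.
The fourth oldest is D at 433.7 Ma; separation = |714 − 433.7| = 280.3 Myr.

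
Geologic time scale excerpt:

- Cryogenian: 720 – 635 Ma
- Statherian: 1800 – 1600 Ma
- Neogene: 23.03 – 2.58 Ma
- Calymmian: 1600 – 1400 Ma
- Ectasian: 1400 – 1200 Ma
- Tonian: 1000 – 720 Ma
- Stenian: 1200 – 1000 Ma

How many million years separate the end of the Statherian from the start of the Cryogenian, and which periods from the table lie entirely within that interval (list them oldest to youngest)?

End of Statherian = 1600 Ma; start of Cryogenian = 720 Ma.
Gap = 1600 − 720 = 880 Myr.
Periods wholly inside 1600–720 Ma: Calymmian (1600–1400), Ectasian (1400–1200), Stenian (1200–1000), Tonian (1000–720).

880 million years; Calymmian, Ectasian, Stenian, Tonian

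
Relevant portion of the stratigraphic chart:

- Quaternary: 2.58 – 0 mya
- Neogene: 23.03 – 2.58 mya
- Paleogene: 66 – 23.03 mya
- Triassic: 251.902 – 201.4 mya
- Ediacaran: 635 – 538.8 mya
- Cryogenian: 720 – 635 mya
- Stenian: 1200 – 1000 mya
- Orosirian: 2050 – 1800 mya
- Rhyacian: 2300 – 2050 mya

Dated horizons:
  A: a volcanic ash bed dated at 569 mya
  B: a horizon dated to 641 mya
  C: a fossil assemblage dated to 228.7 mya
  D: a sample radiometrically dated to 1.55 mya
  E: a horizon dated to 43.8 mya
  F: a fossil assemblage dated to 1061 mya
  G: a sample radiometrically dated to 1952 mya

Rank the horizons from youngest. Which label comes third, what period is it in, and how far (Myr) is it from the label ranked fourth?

Smaller Ma means younger, so youngest first: D 1.55 < E 43.8 < C 228.7 < A 569 < B 641 < F 1061 < G 1952.
Counting 3 along gives C (228.7 Ma); the excerpt puts that inside the Triassic, 251.902–201.4 Ma.
Next in line is A (569 Ma), and 569 − 228.7 = 340.3 Myr.

C, in the Triassic; 340.3 million years to A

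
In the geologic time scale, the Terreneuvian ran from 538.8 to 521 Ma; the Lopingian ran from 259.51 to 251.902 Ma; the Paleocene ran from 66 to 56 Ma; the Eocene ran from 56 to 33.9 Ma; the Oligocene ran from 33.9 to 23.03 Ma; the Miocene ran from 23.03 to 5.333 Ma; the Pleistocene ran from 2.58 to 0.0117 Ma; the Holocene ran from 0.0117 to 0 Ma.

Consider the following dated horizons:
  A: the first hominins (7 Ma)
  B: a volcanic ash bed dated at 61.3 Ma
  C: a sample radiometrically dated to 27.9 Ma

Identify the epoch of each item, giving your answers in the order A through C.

A: 7 Ma lies in 23.03–5.333 Ma, so Miocene.
B: 61.3 Ma lies in 66–56 Ma, so Paleocene.
C: 27.9 Ma lies in 33.9–23.03 Ma, so Oligocene.

A — Miocene; B — Paleocene; C — Oligocene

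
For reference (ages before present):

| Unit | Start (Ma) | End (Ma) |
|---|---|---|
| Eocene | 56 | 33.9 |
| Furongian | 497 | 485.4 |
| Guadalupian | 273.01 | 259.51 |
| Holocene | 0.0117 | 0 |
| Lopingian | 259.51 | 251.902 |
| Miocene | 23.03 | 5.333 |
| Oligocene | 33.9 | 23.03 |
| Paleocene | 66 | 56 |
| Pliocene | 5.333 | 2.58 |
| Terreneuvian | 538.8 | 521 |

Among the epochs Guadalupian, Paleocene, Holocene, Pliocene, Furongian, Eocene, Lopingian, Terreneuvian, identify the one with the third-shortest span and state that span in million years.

Durations: Guadalupian 13.5; Paleocene 10; Holocene 0.0117; Pliocene 2.753; Furongian 11.6; Eocene 22.1; Lopingian 7.608; Terreneuvian 17.8 Myr.
Sorted shortest-first: Holocene (0.0117), Pliocene (2.753), Lopingian (7.608), Paleocene (10), Furongian (11.6), Guadalupian (13.5), Terreneuvian (17.8), Eocene (22.1).
The third shortest is Lopingian at 7.608 Myr.

Lopingian, 7.608 million years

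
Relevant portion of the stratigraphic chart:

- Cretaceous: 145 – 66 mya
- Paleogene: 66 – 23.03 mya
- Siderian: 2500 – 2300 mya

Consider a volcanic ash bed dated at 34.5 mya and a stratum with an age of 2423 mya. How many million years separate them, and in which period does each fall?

Elapsed time: 2423 − 34.5 = 2388.5 Myr.
34.5 Ma lies within 66–23.03 Ma: Paleogene.
2423 Ma lies within 2500–2300 Ma: Siderian.

2388.5 million years apart; the first in the Paleogene, the second in the Siderian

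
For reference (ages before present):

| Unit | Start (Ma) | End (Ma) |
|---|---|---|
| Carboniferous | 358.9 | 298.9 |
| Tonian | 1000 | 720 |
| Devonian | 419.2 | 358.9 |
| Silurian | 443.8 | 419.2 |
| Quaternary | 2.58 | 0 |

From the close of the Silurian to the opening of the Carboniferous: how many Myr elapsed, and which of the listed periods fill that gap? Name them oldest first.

End of Silurian = 419.2 Ma; start of Carboniferous = 358.9 Ma.
Gap = 419.2 − 358.9 = 60.3 Myr.
Periods wholly inside 419.2–358.9 Ma: Devonian (419.2–358.9).

60.3 million years; Devonian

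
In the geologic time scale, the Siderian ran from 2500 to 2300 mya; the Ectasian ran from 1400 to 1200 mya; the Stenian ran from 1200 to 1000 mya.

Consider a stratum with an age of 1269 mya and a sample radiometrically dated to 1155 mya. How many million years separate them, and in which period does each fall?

114 million years apart; the first in the Ectasian, the second in the Stenian

Elapsed time: 1269 − 1155 = 114 Myr.
1269 Ma lies within 1400–1200 Ma: Ectasian.
1155 Ma lies within 1200–1000 Ma: Stenian.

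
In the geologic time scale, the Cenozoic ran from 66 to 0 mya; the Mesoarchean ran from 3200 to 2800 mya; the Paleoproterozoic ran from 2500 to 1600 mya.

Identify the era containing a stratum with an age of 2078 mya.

2078 Ma lies between 2500 and 1600 Ma, so it falls in the Paleoproterozoic.

Paleoproterozoic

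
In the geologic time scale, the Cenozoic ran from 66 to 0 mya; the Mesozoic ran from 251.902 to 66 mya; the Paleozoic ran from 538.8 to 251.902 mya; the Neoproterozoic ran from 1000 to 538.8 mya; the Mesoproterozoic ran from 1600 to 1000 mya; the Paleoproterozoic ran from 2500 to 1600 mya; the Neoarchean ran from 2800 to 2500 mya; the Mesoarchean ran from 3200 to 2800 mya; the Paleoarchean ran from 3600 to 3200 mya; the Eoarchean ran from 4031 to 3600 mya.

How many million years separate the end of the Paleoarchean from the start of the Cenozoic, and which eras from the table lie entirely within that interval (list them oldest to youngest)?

End of Paleoarchean = 3200 Ma; start of Cenozoic = 66 Ma.
Gap = 3200 − 66 = 3134 Myr.
Eras wholly inside 3200–66 Ma: Mesoarchean (3200–2800), Neoarchean (2800–2500), Paleoproterozoic (2500–1600), Mesoproterozoic (1600–1000), Neoproterozoic (1000–538.8), Paleozoic (538.8–251.902), Mesozoic (251.902–66).

3134 million years; Mesoarchean, Neoarchean, Paleoproterozoic, Mesoproterozoic, Neoproterozoic, Paleozoic, Mesozoic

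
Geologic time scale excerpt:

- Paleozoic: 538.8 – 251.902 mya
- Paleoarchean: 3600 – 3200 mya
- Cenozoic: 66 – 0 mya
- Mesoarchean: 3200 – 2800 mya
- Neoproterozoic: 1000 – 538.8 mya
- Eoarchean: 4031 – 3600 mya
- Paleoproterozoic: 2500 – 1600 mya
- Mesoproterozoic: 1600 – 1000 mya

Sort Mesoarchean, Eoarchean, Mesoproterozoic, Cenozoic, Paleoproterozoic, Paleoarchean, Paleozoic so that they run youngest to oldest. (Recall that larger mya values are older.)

Read off each span (Ma): Mesoarchean 3200–2800; Eoarchean 4031–3600; Mesoproterozoic 1600–1000; Cenozoic 66–0; Paleoproterozoic 2500–1600; Paleoarchean 3600–3200; Paleozoic 538.8–251.902.
Larger Ma is older, so oldest→youngest is Eoarchean, Paleoarchean, Mesoarchean, Paleoproterozoic, Mesoproterozoic, Paleozoic, Cenozoic; reverse it for youngest→oldest.

Cenozoic → Paleozoic → Mesoproterozoic → Paleoproterozoic → Mesoarchean → Paleoarchean → Eoarchean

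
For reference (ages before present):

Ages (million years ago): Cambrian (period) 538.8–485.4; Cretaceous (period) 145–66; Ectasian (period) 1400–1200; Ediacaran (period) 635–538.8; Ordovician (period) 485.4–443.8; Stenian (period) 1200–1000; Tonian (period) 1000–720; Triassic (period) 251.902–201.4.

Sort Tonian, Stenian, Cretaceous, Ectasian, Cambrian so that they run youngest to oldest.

Read off each span (Ma): Tonian 1000–720; Stenian 1200–1000; Cretaceous 145–66; Ectasian 1400–1200; Cambrian 538.8–485.4.
Larger Ma is older, so oldest→youngest is Ectasian, Stenian, Tonian, Cambrian, Cretaceous; reverse it for youngest→oldest.

Cretaceous → Cambrian → Tonian → Stenian → Ectasian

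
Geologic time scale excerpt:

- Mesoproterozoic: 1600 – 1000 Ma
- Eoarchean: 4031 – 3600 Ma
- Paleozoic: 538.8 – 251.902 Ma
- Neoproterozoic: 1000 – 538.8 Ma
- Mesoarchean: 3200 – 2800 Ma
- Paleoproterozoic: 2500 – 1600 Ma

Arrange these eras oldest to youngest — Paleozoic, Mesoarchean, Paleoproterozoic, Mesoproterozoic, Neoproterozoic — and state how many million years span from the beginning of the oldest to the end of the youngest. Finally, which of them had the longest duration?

Mesoarchean, Paleoproterozoic, Mesoproterozoic, Neoproterozoic, Paleozoic; total span 2948.098 Myr; longest is Paleoproterozoic

From the excerpt: Paleozoic 538.8–251.902; Mesoarchean 3200–2800; Paleoproterozoic 2500–1600; Mesoproterozoic 1600–1000; Neoproterozoic 1000–538.8 (Ma).
Larger Ma is earlier, so the oldest is Mesoarchean and the youngest is Paleozoic; oldest to youngest: Mesoarchean, Paleoproterozoic, Mesoproterozoic, Neoproterozoic, Paleozoic.
Oldest start 3200 minus youngest end 251.902 gives 2948.098 Myr overall.
Individual lengths (start − end): Mesoarchean 400; Paleozoic 286.898; Mesoproterozoic 600; Neoproterozoic 461.2; Paleoproterozoic 900. The largest is Paleoproterozoic at 900 Myr.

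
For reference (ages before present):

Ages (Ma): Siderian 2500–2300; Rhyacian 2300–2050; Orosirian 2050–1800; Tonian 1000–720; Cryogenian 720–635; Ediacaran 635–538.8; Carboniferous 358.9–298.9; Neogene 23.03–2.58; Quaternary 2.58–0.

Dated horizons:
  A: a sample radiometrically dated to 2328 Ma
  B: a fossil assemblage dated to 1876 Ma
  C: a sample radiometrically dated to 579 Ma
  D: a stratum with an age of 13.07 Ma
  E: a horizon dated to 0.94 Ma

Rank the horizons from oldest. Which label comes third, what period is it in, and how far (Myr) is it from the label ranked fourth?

C, in the Ediacaran; 565.93 million years to D

Sorted oldest-first by Ma: A (2328), B (1876), C (579), D (13.07), E (0.94).
The third oldest is C at 579 Ma, which lies in 635–538.8 Ma: the Ediacaran.
The fourth oldest is D at 13.07 Ma; separation = |579 − 13.07| = 565.93 Myr.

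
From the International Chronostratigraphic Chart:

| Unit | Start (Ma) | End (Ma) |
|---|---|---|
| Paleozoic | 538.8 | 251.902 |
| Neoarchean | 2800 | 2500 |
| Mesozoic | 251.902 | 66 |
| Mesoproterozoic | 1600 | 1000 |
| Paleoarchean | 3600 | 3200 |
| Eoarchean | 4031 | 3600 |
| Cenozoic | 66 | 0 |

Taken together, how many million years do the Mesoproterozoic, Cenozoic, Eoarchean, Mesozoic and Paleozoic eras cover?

1569.8 million years

Each duration: Mesoproterozoic = 600; Cenozoic = 66; Eoarchean = 431; Mesozoic = 185.902; Paleozoic = 286.898.
Sum: 600 + 66 + 431 + 185.902 + 286.898 = 1569.8 Myr.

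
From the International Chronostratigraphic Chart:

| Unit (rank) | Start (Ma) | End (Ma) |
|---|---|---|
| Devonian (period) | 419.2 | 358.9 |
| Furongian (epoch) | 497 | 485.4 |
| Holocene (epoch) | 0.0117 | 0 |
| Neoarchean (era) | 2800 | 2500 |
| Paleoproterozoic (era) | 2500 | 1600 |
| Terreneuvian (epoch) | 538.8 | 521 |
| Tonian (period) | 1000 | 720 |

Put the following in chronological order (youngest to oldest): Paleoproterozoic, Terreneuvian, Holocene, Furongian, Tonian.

Holocene, Furongian, Terreneuvian, Tonian, Paleoproterozoic

Sorting by start age (ascending Ma, since larger Ma = older): Holocene start 0.0117, Furongian start 497, Terreneuvian start 538.8, Tonian start 1000, Paleoproterozoic start 2500.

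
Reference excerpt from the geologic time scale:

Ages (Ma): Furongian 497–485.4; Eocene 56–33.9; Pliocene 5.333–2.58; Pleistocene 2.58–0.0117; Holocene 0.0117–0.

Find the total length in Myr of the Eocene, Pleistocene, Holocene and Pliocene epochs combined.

Duration is start − end for each: (56 − 33.9) + (2.58 − 0.0117) + (0.0117 − 0) + (5.333 − 2.58).
That is 22.1 + 2.5683 + 0.0117 + 2.753, which totals 27.433 million years.

27.433 million years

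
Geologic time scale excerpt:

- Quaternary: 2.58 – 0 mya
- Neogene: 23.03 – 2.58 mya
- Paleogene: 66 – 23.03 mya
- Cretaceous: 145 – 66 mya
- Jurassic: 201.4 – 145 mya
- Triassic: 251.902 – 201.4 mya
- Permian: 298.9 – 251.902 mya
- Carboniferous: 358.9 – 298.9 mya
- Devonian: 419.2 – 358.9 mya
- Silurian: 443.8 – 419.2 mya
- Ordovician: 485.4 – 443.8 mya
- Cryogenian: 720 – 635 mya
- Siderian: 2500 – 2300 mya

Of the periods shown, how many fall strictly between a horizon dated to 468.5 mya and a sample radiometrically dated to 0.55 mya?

468.5 Ma sits inside the Ordovician (485.4–443.8) and 0.55 Ma inside the Quaternary (2.58–0); neither of those is wholly between the two dates.
The listed periods lying completely between them are Silurian, Devonian, Carboniferous, Permian, Triassic, Jurassic, Cretaceous, Paleogene, Neogene — 9 in all.

9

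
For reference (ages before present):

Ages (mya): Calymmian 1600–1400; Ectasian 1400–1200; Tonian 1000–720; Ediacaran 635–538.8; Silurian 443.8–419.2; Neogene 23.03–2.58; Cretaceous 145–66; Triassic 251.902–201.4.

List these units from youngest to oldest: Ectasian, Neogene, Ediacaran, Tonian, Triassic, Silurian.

Neogene, Triassic, Silurian, Ediacaran, Tonian, Ectasian

Sorting by start age (ascending Ma, since larger Ma = older): Neogene began 23.03, Triassic began 251.902, Silurian began 443.8, Ediacaran began 635, Tonian began 1000, Ectasian began 1400.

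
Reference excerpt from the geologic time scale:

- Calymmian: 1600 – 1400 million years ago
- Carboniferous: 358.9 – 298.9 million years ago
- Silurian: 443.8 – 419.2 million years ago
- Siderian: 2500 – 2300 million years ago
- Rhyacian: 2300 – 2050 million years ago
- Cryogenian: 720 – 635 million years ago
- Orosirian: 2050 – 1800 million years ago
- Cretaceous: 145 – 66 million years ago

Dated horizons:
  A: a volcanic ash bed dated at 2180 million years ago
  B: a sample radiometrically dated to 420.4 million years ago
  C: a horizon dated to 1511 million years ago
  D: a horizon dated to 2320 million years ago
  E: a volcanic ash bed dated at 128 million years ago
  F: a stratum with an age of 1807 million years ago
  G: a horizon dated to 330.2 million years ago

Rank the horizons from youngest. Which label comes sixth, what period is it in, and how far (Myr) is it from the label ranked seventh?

Smaller Ma means younger, so youngest first: E 128 < G 330.2 < B 420.4 < C 1511 < F 1807 < A 2180 < D 2320.
Counting 6 along gives A (2180 Ma); the excerpt puts that inside the Rhyacian, 2300–2050 Ma.
Next in line is D (2320 Ma), and 2320 − 2180 = 140 Myr.

A, in the Rhyacian; 140 million years to D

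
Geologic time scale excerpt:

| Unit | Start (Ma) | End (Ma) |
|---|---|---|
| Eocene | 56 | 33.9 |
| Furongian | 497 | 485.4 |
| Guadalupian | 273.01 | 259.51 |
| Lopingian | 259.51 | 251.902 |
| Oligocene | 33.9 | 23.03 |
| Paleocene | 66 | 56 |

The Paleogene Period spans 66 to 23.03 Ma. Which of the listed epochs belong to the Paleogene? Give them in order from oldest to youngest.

Paleocene, Eocene, Oligocene

Epochs with both bounds inside 66–23.03 Ma: Paleocene (66–56), Eocene (56–33.9), Oligocene (33.9–23.03).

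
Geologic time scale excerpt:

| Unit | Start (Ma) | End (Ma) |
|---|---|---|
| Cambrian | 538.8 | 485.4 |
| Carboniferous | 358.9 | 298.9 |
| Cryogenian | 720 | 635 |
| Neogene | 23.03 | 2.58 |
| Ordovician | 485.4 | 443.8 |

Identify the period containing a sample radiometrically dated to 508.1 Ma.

508.1 Ma lies between 538.8 and 485.4 Ma, so it falls in the Cambrian.

Cambrian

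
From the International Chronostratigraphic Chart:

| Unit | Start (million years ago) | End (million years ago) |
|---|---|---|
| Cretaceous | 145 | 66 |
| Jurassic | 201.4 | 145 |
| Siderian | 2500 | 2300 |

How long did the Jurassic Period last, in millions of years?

56.4 million years

201.4 − 145 = 56.4 million years.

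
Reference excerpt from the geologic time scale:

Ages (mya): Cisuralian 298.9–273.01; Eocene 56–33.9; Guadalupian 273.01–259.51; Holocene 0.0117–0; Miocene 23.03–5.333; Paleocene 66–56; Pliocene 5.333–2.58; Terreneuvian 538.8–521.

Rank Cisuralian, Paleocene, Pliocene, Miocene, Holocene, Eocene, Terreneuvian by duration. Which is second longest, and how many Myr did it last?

Durations: Cisuralian 25.89; Paleocene 10; Pliocene 2.753; Miocene 17.697; Holocene 0.0117; Eocene 22.1; Terreneuvian 17.8 Myr.
Sorted longest-first: Cisuralian (25.89), Eocene (22.1), Terreneuvian (17.8), Miocene (17.697), Paleocene (10), Pliocene (2.753), Holocene (0.0117).
The second longest is Eocene at 22.1 Myr.

Eocene, 22.1 million years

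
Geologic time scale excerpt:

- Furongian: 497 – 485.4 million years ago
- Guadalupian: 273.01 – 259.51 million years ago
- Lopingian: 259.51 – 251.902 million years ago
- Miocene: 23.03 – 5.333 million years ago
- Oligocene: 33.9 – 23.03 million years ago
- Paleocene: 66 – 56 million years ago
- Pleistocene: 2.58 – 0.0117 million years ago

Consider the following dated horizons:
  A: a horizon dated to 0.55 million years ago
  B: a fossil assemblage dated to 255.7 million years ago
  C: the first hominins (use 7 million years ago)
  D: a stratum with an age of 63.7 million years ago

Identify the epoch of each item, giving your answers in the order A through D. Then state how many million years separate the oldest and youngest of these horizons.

Match each age against the start–end ranges in the excerpt: A = 0.55 Ma → Pleistocene (2.58–0.0117); B = 255.7 Ma → Lopingian (259.51–251.902); C = 7 Ma → Miocene (23.03–5.333); D = 63.7 Ma → Paleocene (66–56).
The largest age is 255.7 Ma and the smallest is 0.55 Ma; their difference is 255.15 Myr.

A — Pleistocene; B — Lopingian; C — Miocene; D — Paleocene; span 255.15 million years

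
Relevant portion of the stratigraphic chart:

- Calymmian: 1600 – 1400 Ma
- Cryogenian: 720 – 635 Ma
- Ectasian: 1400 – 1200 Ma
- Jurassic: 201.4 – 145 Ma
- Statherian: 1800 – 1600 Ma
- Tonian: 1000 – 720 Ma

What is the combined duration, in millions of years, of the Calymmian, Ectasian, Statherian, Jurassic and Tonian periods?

936.4 million years

Each duration: Calymmian = 200; Ectasian = 200; Statherian = 200; Jurassic = 56.4; Tonian = 280.
Sum: 200 + 200 + 200 + 56.4 + 280 = 936.4 Myr.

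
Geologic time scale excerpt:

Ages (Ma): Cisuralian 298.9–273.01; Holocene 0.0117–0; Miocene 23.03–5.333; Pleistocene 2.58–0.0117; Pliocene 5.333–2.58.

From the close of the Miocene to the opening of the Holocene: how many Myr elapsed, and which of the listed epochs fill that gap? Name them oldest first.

End of Miocene = 5.333 Ma; start of Holocene = 0.0117 Ma.
Gap = 5.333 − 0.0117 = 5.3213 Myr.
Epochs wholly inside 5.333–0.0117 Ma: Pliocene (5.333–2.58), Pleistocene (2.58–0.0117).

5.3213 million years; Pliocene, Pleistocene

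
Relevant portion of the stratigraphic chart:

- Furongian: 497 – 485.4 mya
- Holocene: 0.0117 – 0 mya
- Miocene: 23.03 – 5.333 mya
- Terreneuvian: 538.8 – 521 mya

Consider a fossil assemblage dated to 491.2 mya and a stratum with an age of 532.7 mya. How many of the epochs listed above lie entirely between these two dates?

The older date is 532.7 Ma and the younger is 491.2 Ma.
No epoch both begins after 532.7 Ma and ends before 491.2 Ma, so the count is 0.

0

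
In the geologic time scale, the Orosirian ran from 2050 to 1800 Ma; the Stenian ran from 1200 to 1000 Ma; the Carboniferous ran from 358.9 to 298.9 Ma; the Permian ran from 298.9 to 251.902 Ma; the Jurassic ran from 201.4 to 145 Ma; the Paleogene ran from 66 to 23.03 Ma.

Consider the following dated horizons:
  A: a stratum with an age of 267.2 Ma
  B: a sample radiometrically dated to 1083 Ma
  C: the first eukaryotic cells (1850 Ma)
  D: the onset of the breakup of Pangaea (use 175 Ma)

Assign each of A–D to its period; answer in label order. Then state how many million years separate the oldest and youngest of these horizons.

A — Permian; B — Stenian; C — Orosirian; D — Jurassic; span 1675 million years

A: 267.2 Ma lies in 298.9–251.902 Ma, so Permian.
B: 1083 Ma lies in 1200–1000 Ma, so Stenian.
C: 1850 Ma lies in 2050–1800 Ma, so Orosirian.
D: 175 Ma lies in 201.4–145 Ma, so Jurassic.
Oldest = 1850 Ma, youngest = 175 Ma → span 1675 Myr.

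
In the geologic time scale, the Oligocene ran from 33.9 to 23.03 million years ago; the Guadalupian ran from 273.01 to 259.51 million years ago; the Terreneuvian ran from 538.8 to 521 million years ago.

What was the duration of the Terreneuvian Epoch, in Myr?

17.8 million years

538.8 − 521 = 17.8 million years.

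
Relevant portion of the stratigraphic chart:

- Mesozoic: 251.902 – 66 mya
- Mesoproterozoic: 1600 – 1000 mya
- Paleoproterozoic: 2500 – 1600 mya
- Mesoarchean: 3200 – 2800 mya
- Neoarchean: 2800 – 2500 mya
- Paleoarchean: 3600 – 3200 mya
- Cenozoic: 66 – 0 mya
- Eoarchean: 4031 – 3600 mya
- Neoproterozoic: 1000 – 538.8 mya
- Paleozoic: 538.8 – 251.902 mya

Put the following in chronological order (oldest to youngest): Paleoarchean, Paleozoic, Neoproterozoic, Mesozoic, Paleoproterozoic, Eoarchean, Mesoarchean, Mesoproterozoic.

The oldest of these is Eoarchean (starts 4031 Ma) and the youngest is Mesozoic (ends 66 Ma).
In between, by decreasing start age: Paleoarchean (3600), Mesoarchean (3200), Paleoproterozoic (2500), Mesoproterozoic (1600), Neoproterozoic (1000), Paleozoic (538.8).

Eoarchean, then Paleoarchean, then Mesoarchean, then Paleoproterozoic, then Mesoproterozoic, then Neoproterozoic, then Paleozoic, then Mesozoic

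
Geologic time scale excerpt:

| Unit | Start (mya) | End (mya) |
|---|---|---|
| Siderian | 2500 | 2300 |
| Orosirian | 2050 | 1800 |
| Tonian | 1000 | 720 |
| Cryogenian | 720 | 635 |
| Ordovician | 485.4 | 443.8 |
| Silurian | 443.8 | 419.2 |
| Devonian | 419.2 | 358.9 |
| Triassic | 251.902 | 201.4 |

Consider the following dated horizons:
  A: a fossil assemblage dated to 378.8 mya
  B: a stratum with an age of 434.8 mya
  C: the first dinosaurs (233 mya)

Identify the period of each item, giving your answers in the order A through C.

A: 378.8 Ma lies in 419.2–358.9 Ma, so Devonian.
B: 434.8 Ma lies in 443.8–419.2 Ma, so Silurian.
C: 233 Ma lies in 251.902–201.4 Ma, so Triassic.

A — Devonian; B — Silurian; C — Triassic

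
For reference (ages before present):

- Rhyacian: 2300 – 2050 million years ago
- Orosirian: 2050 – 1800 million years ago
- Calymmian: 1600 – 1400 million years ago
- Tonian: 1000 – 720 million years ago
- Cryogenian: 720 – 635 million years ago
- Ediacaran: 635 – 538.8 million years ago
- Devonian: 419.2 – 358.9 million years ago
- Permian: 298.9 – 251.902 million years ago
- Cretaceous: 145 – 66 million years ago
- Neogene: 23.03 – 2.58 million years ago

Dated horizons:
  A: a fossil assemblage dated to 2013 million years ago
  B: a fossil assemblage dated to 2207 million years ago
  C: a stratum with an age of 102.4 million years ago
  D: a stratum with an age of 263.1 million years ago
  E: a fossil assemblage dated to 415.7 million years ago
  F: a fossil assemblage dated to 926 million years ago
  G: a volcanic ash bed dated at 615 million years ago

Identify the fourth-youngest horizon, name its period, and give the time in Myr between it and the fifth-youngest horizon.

G, in the Ediacaran; 311 million years to F

Smaller Ma means younger, so youngest first: C 102.4 < D 263.1 < E 415.7 < G 615 < F 926 < A 2013 < B 2207.
Counting 4 along gives G (615 Ma); the excerpt puts that inside the Ediacaran, 635–538.8 Ma.
Next in line is F (926 Ma), and 926 − 615 = 311 Myr.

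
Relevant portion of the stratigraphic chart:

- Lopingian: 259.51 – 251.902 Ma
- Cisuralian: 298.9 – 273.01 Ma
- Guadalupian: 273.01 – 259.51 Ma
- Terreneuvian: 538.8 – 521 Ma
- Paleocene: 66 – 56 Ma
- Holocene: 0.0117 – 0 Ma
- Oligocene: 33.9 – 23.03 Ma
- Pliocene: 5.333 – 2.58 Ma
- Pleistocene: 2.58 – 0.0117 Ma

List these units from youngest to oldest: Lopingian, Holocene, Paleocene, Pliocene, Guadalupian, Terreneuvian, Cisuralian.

Read off each span (Ma): Lopingian 259.51–251.902; Holocene 0.0117–0; Paleocene 66–56; Pliocene 5.333–2.58; Guadalupian 273.01–259.51; Terreneuvian 538.8–521; Cisuralian 298.9–273.01.
Larger Ma is older, so oldest→youngest is Terreneuvian, Cisuralian, Guadalupian, Lopingian, Paleocene, Pliocene, Holocene; reverse it for youngest→oldest.

Holocene, then Pliocene, then Paleocene, then Lopingian, then Guadalupian, then Cisuralian, then Terreneuvian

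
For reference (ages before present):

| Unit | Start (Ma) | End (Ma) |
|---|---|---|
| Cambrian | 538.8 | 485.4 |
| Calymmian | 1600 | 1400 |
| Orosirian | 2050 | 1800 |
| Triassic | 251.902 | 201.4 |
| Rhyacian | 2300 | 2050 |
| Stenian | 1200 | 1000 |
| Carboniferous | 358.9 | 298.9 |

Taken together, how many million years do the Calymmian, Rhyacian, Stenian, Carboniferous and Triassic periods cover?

760.502 million years

Each duration: Calymmian = 200; Rhyacian = 250; Stenian = 200; Carboniferous = 60; Triassic = 50.502.
Sum: 200 + 250 + 200 + 60 + 50.502 = 760.502 Myr.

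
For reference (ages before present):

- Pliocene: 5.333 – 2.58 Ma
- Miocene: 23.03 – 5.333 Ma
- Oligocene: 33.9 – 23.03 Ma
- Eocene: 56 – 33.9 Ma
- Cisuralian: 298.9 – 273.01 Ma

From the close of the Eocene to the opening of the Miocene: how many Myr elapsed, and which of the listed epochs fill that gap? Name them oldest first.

10.87 million years; Oligocene

The Eocene closes at 33.9 Ma and the Miocene opens at 23.03 Ma, so the interval is 33.9 − 23.03 = 10.87 Myr.
An epoch fits inside if it starts at or after 33.9 Ma and ends at or before 23.03 Ma; oldest first that gives Oligocene.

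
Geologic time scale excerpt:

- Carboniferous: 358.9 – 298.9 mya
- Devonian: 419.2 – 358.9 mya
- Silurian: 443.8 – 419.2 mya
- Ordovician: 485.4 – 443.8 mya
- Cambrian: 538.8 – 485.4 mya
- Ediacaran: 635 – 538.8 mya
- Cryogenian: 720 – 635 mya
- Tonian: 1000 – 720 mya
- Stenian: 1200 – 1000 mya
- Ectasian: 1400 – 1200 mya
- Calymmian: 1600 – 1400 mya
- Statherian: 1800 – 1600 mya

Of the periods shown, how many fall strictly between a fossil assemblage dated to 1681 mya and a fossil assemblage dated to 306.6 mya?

1681 Ma sits inside the Statherian (1800–1600) and 306.6 Ma inside the Carboniferous (358.9–298.9); neither of those is wholly between the two dates.
The listed periods lying completely between them are Calymmian, Ectasian, Stenian, Tonian, Cryogenian, Ediacaran, Cambrian, Ordovician, Silurian, Devonian — 10 in all.

10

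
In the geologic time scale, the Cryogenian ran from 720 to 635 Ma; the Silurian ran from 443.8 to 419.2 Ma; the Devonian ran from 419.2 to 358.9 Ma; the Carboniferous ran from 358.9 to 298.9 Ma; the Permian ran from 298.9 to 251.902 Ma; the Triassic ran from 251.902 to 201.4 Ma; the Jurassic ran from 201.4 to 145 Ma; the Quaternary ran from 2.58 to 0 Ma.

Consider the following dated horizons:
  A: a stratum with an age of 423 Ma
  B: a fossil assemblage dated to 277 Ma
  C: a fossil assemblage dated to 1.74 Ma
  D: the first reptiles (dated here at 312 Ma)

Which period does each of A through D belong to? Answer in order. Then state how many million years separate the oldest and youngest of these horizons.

A — Silurian; B — Permian; C — Quaternary; D — Carboniferous; span 421.26 million years

A: 423 Ma lies in 443.8–419.2 Ma, so Silurian.
B: 277 Ma lies in 298.9–251.902 Ma, so Permian.
C: 1.74 Ma lies in 2.58–0 Ma, so Quaternary.
D: 312 Ma lies in 358.9–298.9 Ma, so Carboniferous.
Oldest = 423 Ma, youngest = 1.74 Ma → span 421.26 Myr.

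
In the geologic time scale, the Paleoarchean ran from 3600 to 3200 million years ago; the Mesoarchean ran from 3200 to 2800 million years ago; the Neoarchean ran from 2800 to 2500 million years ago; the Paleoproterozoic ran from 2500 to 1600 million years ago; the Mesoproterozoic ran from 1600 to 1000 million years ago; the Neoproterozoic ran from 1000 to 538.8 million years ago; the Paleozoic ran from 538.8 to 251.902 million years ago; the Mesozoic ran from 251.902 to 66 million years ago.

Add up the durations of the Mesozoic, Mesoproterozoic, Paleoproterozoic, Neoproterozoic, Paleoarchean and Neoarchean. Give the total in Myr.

2847.102 million years

Each duration: Mesozoic = 185.902; Mesoproterozoic = 600; Paleoproterozoic = 900; Neoproterozoic = 461.2; Paleoarchean = 400; Neoarchean = 300.
Sum: 185.902 + 600 + 900 + 461.2 + 400 + 300 = 2847.102 Myr.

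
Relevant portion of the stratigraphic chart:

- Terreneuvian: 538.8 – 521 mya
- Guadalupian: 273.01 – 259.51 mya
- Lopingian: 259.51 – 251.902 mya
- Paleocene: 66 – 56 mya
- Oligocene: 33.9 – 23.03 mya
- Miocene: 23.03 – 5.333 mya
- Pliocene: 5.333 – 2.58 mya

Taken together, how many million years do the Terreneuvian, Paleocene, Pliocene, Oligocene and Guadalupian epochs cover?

54.923 million years

Duration is start − end for each: (538.8 − 521) + (66 − 56) + (5.333 − 2.58) + (33.9 − 23.03) + (273.01 − 259.51).
That is 17.8 + 10 + 2.753 + 10.87 + 13.5, which totals 54.923 million years.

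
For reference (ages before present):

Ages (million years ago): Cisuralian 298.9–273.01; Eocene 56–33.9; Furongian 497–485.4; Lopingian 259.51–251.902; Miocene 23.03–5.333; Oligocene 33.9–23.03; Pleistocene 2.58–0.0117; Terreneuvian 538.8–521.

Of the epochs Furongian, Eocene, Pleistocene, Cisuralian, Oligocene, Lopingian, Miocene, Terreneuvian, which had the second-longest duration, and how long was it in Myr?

Durations: Furongian 11.6; Eocene 22.1; Pleistocene 2.5683; Cisuralian 25.89; Oligocene 10.87; Lopingian 7.608; Miocene 17.697; Terreneuvian 17.8 Myr.
Sorted longest-first: Cisuralian (25.89), Eocene (22.1), Terreneuvian (17.8), Miocene (17.697), Furongian (11.6), Oligocene (10.87), Lopingian (7.608), Pleistocene (2.5683).
The second longest is Eocene at 22.1 Myr.

Eocene, 22.1 million years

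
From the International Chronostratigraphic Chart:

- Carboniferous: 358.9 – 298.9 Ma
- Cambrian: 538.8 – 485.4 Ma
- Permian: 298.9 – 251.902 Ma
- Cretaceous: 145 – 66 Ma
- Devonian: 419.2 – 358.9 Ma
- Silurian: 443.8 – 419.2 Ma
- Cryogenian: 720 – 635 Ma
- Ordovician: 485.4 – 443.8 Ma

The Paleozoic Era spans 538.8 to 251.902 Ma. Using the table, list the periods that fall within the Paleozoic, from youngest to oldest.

Permian, Carboniferous, Devonian, Silurian, Ordovician, Cambrian

Periods with both bounds inside 538.8–251.902 Ma: Permian (298.9–251.902), Carboniferous (358.9–298.9), Devonian (419.2–358.9), Silurian (443.8–419.2), Ordovician (485.4–443.8), Cambrian (538.8–485.4).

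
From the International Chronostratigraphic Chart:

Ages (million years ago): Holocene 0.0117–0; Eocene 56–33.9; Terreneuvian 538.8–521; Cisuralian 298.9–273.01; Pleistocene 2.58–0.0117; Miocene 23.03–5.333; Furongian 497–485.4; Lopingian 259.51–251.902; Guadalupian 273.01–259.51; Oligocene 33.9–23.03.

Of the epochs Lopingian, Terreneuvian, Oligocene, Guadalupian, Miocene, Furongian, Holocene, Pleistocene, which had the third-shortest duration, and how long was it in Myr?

Start − end for each: Lopingian 259.51 − 251.902 = 7.608; Terreneuvian 538.8 − 521 = 17.8; Oligocene 33.9 − 23.03 = 10.87; Guadalupian 273.01 − 259.51 = 13.5; Miocene 23.03 − 5.333 = 17.697; Furongian 497 − 485.4 = 11.6; Holocene 0.0117 − 0 = 0.0117; Pleistocene 2.58 − 0.0117 = 2.5683.
Ranking these from shortest: Holocene < Pleistocene < Lopingian < Oligocene < Furongian < Guadalupian < Miocene < Terreneuvian.
Position 3 in that ranking is Lopingian, which lasted 7.608 Myr.

Lopingian, 7.608 million years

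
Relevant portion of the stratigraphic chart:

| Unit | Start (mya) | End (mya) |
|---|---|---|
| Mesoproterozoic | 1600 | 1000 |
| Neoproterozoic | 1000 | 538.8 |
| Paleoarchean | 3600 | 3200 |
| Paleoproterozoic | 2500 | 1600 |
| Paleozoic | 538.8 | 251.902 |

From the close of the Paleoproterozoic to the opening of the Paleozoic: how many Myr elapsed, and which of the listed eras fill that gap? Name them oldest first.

End of Paleoproterozoic = 1600 Ma; start of Paleozoic = 538.8 Ma.
Gap = 1600 − 538.8 = 1061.2 Myr.
Eras wholly inside 1600–538.8 Ma: Mesoproterozoic (1600–1000), Neoproterozoic (1000–538.8).

1061.2 million years; Mesoproterozoic, Neoproterozoic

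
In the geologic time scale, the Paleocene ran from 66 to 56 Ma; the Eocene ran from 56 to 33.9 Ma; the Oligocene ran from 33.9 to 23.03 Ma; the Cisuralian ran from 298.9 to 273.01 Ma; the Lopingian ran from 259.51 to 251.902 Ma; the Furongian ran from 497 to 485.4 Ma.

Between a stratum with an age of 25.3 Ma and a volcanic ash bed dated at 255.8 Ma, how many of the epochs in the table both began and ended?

255.8 Ma sits inside the Lopingian (259.51–251.902) and 25.3 Ma inside the Oligocene (33.9–23.03); neither of those is wholly between the two dates.
The listed epochs lying completely between them are Paleocene, Eocene — 2 in all.

2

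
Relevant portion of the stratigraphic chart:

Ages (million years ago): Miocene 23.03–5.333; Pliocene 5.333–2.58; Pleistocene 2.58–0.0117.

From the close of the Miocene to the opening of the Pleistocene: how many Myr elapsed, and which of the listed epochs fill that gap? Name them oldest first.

The Miocene closes at 5.333 Ma and the Pleistocene opens at 2.58 Ma, so the interval is 5.333 − 2.58 = 2.753 Myr.
An epoch fits inside if it starts at or after 5.333 Ma and ends at or before 2.58 Ma; oldest first that gives Pliocene.

2.753 million years; Pliocene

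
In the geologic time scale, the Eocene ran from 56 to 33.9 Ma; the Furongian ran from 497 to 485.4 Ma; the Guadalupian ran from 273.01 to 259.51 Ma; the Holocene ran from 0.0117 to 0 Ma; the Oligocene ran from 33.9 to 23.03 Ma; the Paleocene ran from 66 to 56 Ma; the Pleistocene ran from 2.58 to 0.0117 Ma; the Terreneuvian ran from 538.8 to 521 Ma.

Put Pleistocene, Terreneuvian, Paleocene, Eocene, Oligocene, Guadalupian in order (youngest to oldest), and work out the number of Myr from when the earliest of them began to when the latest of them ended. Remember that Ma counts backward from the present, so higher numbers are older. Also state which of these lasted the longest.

Pleistocene, Oligocene, Eocene, Paleocene, Guadalupian, Terreneuvian; total span 538.7883 Myr; longest is Eocene

Start ages (Ma): Terreneuvian 538.8, Guadalupian 273.01, Paleocene 66, Eocene 56, Oligocene 33.9, Pleistocene 2.58.
Ordered youngest to oldest: Pleistocene, Oligocene, Eocene, Paleocene, Guadalupian, Terreneuvian.
Span = 538.8 − 0.0117 = 538.7883 Myr.
Durations: Pleistocene 2.5683, Guadalupian 13.5, Oligocene 10.87, Paleocene 10, Terreneuvian 17.8, Eocene 22.1 → longest is Eocene (22.1 Myr).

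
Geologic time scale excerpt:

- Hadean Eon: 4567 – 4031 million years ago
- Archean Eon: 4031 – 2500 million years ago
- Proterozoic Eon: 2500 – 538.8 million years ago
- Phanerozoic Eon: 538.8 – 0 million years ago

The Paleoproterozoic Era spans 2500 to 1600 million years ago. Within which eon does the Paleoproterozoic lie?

Proterozoic

The Paleoproterozoic (2500–1600 Ma) lies entirely within 2500–538.8 Ma, the Proterozoic Eon.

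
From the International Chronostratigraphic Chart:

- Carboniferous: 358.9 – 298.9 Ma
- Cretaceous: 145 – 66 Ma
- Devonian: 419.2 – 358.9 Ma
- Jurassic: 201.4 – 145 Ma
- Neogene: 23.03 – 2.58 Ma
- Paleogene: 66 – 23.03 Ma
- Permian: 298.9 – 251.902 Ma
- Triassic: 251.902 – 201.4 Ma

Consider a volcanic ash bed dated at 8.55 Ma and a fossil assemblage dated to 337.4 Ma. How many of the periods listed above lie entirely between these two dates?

The older date is 337.4 Ma and the younger is 8.55 Ma.
Periods with start < 337.4 and end > 8.55 Ma: Permian (298.9–251.902), Triassic (251.902–201.4), Jurassic (201.4–145), Cretaceous (145–66), Paleogene (66–23.03).
That is 5 complete periods.

5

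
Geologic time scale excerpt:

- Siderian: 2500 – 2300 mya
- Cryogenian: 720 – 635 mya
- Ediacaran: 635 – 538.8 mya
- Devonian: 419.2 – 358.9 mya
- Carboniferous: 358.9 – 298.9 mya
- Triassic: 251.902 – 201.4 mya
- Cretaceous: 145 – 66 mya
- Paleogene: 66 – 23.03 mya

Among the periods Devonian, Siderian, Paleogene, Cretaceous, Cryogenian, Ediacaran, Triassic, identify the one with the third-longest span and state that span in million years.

Cryogenian, 85 million years

Start − end for each: Devonian 419.2 − 358.9 = 60.3; Siderian 2500 − 2300 = 200; Paleogene 66 − 23.03 = 42.97; Cretaceous 145 − 66 = 79; Cryogenian 720 − 635 = 85; Ediacaran 635 − 538.8 = 96.2; Triassic 251.902 − 201.4 = 50.502.
Ranking these from longest: Siderian > Ediacaran > Cryogenian > Cretaceous > Devonian > Triassic > Paleogene.
Position 3 in that ranking is Cryogenian, which lasted 85 Myr.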